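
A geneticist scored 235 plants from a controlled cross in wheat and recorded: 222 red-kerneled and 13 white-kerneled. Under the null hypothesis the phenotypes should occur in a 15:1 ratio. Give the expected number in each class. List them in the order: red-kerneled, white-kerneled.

Expected counts for N = 235 under a 15:1 ratio (total parts = 16):
  red-kerneled: 235 × 15/16 = 220.3125
  white-kerneled: 235 × 1/16 = 14.6875

220.3125, 14.6875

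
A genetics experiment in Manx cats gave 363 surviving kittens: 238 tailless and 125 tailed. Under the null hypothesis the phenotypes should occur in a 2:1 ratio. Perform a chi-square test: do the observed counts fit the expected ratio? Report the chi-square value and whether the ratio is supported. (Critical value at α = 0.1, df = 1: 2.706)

0.198; consistent

Under the 2:1 hypothesis (Σ ratio = 3, N = 363):
  tailless: 363 × 2/3 = 242
  tailed: 363 × 1/3 = 121
χ² = Σ (O − E)² / E
  tailless: (238 − 242)² / 242 = 0.0661
  tailed: (125 − 121)² / 121 = 0.1322
χ² = 0.0661 + 0.1322 = 0.1983 ≈ 0.198
Degrees of freedom = 2 − 1 = 1; critical value at α = 0.1 is 2.706.
Since 0.198 < 2.706, we fail to reject the null hypothesis — the data are consistent with the 2:1 ratio.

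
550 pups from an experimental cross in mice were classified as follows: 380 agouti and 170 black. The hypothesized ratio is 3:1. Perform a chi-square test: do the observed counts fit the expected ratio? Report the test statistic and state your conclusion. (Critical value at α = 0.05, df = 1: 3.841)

10.242; not consistent

Under the 3:1 hypothesis (Σ ratio = 4, N = 550):
  agouti: 550 × 3/4 = 412.5
  black: 550 × 1/4 = 137.5
χ² = Σ (O − E)² / E
  agouti: (380 − 412.5)² / 412.5 = 2.5606
  black: (170 − 137.5)² / 137.5 = 7.6818
χ² = 2.5606 + 7.6818 = 10.2424 ≈ 10.242
Degrees of freedom = 2 − 1 = 1; critical value at α = 0.05 is 3.841.
Since 10.242 > 3.841, we reject the null hypothesis — the data do not fit the 3:1 ratio.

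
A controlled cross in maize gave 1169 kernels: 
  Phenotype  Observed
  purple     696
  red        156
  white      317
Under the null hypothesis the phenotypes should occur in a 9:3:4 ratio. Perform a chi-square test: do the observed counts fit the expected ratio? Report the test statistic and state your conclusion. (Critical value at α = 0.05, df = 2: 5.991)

Under the 9:3:4 hypothesis (Σ ratio = 16, N = 1169):
  purple: 1169 × 9/16 = 657.5625
  red: 1169 × 3/16 = 219.1875
  white: 1169 × 4/16 = 292.25
χ² = Σ (O − E)² / E
  purple: (696 − 657.5625)² / 657.5625 = 2.2468
  red: (156 − 219.1875)² / 219.1875 = 18.2157
  white: (317 − 292.25)² / 292.25 = 2.0960
χ² = 2.2468 + 18.2157 + 2.0960 = 22.5585 ≈ 22.559
Degrees of freedom = 3 − 1 = 2; critical value at α = 0.05 is 5.991.
Since 22.559 > 5.991, we reject the null hypothesis — the data do not fit the 9:3:4 ratio.

22.559; not consistent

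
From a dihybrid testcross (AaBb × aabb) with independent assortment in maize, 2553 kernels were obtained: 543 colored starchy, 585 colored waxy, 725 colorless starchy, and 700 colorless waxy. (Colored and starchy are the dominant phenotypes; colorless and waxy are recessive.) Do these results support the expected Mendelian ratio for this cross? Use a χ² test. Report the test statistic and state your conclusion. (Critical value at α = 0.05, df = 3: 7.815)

36.423; not consistent

A dihybrid testcross with independent assortment gives a 1:1:1:1 ratio.
Total ratio parts = 4. Expected numbers out of 2553:
  colored starchy: 2553 × 1/4 = 638.25
  colored waxy: 2553 × 1/4 = 638.25
  colorless starchy: 2553 × 1/4 = 638.25
  colorless waxy: 2553 × 1/4 = 638.25
χ² = Σ (O − E)² / E
  colored starchy: (543 − 638.25)² / 638.25 = 14.2147
  colored waxy: (585 − 638.25)² / 638.25 = 4.4427
  colorless starchy: (725 − 638.25)² / 638.25 = 11.7909
  colorless waxy: (700 − 638.25)² / 638.25 = 5.9742
χ² = 14.2147 + 4.4427 + 11.7909 + 5.9742 = 36.4225 ≈ 36.423
Degrees of freedom = 4 − 1 = 3; critical value at α = 0.05 is 7.815.
Since 36.423 > 7.815, we reject the null hypothesis — the data do not fit the 1:1:1:1 ratio.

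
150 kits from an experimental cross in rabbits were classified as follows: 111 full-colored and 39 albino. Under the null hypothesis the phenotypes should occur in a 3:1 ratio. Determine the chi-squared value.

The 3:1 ratio has 4 parts, so with N = 150 the expected counts are:
  full-colored: 150 × 3/4 = 112.5
  albino: 150 × 1/4 = 37.5
χ² = Σ (O − E)² / E
  full-colored: (111 − 112.5)² / 112.5 = 0.0200
  albino: (39 − 37.5)² / 37.5 = 0.0600
χ² = 0.0200 + 0.0600 = 0.080

0.080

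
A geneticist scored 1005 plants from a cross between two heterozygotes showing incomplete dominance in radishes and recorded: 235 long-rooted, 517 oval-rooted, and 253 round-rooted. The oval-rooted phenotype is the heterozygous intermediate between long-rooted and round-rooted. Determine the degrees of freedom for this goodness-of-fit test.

With incomplete dominance, a heterozygote × heterozygote cross gives a 1:2:1 phenotypic ratio.
A goodness-of-fit test with 3 phenotype classes has df = 3 − 1 = 2.

2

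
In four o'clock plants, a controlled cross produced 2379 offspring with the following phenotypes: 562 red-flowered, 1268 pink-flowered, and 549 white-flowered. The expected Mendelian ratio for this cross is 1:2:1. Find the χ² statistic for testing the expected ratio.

10.503

Expected counts for N = 2379 under a 1:2:1 ratio (total parts = 4):
  red-flowered: 2379 × 1/4 = 594.75
  pink-flowered: 2379 × 2/4 = 1189.5
  white-flowered: 2379 × 1/4 = 594.75
χ² = Σ (O − E)² / E
  red-flowered: (562 − 594.75)² / 594.75 = 1.8034
  pink-flowered: (1268 − 1189.5)² / 1189.5 = 5.1805
  white-flowered: (549 − 594.75)² / 594.75 = 3.5192
χ² = 1.8034 + 5.1805 + 3.5192 = 10.5031 ≈ 10.503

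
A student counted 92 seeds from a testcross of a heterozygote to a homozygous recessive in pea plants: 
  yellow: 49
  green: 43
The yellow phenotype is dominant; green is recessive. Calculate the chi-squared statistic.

0.391

A testcross of a heterozygote (Aa × aa) gives a 1:1 phenotypic ratio.
Total ratio parts = 2. Expected numbers out of 92:
  yellow: 92 × 1/2 = 46
  green: 92 × 1/2 = 46
χ² = Σ (O − E)² / E
  yellow: (49 − 46)² / 46 = 0.1957
  green: (43 − 46)² / 46 = 0.1957
χ² = 0.1957 + 0.1957 = 0.3914 ≈ 0.391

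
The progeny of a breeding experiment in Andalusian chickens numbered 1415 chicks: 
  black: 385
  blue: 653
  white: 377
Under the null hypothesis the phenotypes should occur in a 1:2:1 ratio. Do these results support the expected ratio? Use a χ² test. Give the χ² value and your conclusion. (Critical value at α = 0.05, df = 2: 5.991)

8.487; not consistent

Under the 1:2:1 hypothesis (Σ ratio = 4, N = 1415):
  black: 1415 × 1/4 = 353.75
  blue: 1415 × 2/4 = 707.5
  white: 1415 × 1/4 = 353.75
χ² = Σ (O − E)² / E
  black: (385 − 353.75)² / 353.75 = 2.7606
  blue: (653 − 707.5)² / 707.5 = 4.1982
  white: (377 − 353.75)² / 353.75 = 1.5281
χ² = 2.7606 + 4.1982 + 1.5281 = 8.4869 ≈ 8.487
Degrees of freedom = 3 − 1 = 2; critical value at α = 0.05 is 5.991.
Since 8.487 > 5.991, we reject the null hypothesis — the data do not fit the 1:2:1 ratio.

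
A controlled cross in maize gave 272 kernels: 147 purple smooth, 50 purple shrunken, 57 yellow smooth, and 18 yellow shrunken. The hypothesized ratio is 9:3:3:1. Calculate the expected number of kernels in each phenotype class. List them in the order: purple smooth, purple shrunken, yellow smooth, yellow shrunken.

Expected counts for N = 272 under a 9:3:3:1 ratio (total parts = 16):
  purple smooth: 272 × 9/16 = 153
  purple shrunken: 272 × 3/16 = 51
  yellow smooth: 272 × 3/16 = 51
  yellow shrunken: 272 × 1/16 = 17

153, 51, 51, 17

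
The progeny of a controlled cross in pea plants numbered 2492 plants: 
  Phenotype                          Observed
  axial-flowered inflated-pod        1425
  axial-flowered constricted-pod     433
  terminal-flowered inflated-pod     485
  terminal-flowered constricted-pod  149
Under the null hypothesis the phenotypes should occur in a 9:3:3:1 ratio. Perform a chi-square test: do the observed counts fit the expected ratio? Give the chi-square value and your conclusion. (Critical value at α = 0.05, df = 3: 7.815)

3.863; consistent

Under the 9:3:3:1 hypothesis (Σ ratio = 16, N = 2492):
  axial-flowered inflated-pod: 2492 × 9/16 = 1401.75
  axial-flowered constricted-pod: 2492 × 3/16 = 467.25
  terminal-flowered inflated-pod: 2492 × 3/16 = 467.25
  terminal-flowered constricted-pod: 2492 × 1/16 = 155.75
χ² = Σ (O − E)² / E
  axial-flowered inflated-pod: (1425 − 1401.75)² / 1401.75 = 0.3856
  axial-flowered constricted-pod: (433 − 467.25)² / 467.25 = 2.5106
  terminal-flowered inflated-pod: (485 − 467.25)² / 467.25 = 0.6743
  terminal-flowered constricted-pod: (149 − 155.75)² / 155.75 = 0.2925
χ² = 0.3856 + 2.5106 + 0.6743 + 0.2925 = 3.863
Degrees of freedom = 4 − 1 = 3; critical value at α = 0.05 is 7.815.
Since 3.863 < 7.815, we fail to reject the null hypothesis — the data are consistent with the 9:3:3:1 ratio.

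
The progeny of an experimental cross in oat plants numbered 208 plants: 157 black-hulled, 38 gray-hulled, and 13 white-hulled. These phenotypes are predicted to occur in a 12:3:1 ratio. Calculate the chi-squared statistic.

Under the 12:3:1 hypothesis (Σ ratio = 16, N = 208):
  black-hulled: 208 × 12/16 = 156
  gray-hulled: 208 × 3/16 = 39
  white-hulled: 208 × 1/16 = 13
χ² = Σ (O − E)² / E
  black-hulled: (157 − 156)² / 156 = 0.0064
  gray-hulled: (38 − 39)² / 39 = 0.0256
  white-hulled: (13 − 13)² / 13 = 0.0000
χ² = 0.0064 + 0.0256 + 0.0000 = 0.032

0.032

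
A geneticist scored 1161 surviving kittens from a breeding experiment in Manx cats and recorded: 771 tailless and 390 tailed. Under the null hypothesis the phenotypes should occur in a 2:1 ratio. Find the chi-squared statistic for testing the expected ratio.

Expected counts for N = 1161 under a 2:1 ratio (total parts = 3):
  tailless: 1161 × 2/3 = 774
  tailed: 1161 × 1/3 = 387
χ² = Σ (O − E)² / E
  tailless: (771 − 774)² / 774 = 0.0116
  tailed: (390 − 387)² / 387 = 0.0233
χ² = 0.0116 + 0.0233 = 0.0349 ≈ 0.035

0.035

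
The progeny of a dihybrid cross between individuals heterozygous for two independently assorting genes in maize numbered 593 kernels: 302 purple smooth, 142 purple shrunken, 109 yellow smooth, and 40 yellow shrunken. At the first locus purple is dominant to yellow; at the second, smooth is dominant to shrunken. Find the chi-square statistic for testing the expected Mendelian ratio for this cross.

A dihybrid F₂ with independent assortment and complete dominance at both loci gives a 9:3:3:1 phenotypic ratio.
Total ratio parts = 16. Expected numbers out of 593:
  purple smooth: 593 × 9/16 = 333.5625
  purple shrunken: 593 × 3/16 = 111.1875
  yellow smooth: 593 × 3/16 = 111.1875
  yellow shrunken: 593 × 1/16 = 37.0625
χ² = Σ (O − E)² / E
  purple smooth: (302 − 333.5625)² / 333.5625 = 2.9865
  purple shrunken: (142 − 111.1875)² / 111.1875 = 8.5388
  yellow smooth: (109 − 111.1875)² / 111.1875 = 0.0430
  yellow shrunken: (40 − 37.0625)² / 37.0625 = 0.2328
χ² = 2.9865 + 8.5388 + 0.0430 + 0.2328 = 11.8011 ≈ 11.801

11.801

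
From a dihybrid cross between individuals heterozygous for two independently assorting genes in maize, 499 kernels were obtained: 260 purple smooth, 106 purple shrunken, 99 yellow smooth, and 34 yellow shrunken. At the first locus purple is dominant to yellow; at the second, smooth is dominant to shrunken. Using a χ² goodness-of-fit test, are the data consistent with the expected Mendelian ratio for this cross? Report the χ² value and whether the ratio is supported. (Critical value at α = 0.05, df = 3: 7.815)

3.748; consistent

A dihybrid F₂ with independent assortment and complete dominance at both loci gives a 9:3:3:1 phenotypic ratio.
Total ratio parts = 16. Expected numbers out of 499:
  purple smooth: 499 × 9/16 = 280.6875
  purple shrunken: 499 × 3/16 = 93.5625
  yellow smooth: 499 × 3/16 = 93.5625
  yellow shrunken: 499 × 1/16 = 31.1875
χ² = Σ (O − E)² / E
  purple smooth: (260 − 280.6875)² / 280.6875 = 1.5247
  purple shrunken: (106 − 93.5625)² / 93.5625 = 1.6533
  yellow smooth: (99 − 93.5625)² / 93.5625 = 0.3160
  yellow shrunken: (34 − 31.1875)² / 31.1875 = 0.2536
χ² = 1.5247 + 1.6533 + 0.3160 + 0.2536 = 3.7476 ≈ 3.748
Degrees of freedom = 4 − 1 = 3; critical value at α = 0.05 is 7.815.
Since 3.748 < 7.815, we fail to reject the null hypothesis — the data are consistent with the 9:3:3:1 ratio.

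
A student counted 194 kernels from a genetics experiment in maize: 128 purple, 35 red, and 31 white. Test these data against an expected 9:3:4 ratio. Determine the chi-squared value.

Under the 9:3:4 hypothesis (Σ ratio = 16, N = 194):
  purple: 194 × 9/16 = 109.125
  red: 194 × 3/16 = 36.375
  white: 194 × 4/16 = 48.5
χ² = Σ (O − E)² / E
  purple: (128 − 109.125)² / 109.125 = 3.2647
  red: (35 − 36.375)² / 36.375 = 0.0520
  white: (31 − 48.5)² / 48.5 = 6.3144
χ² = 3.2647 + 0.0520 + 6.3144 = 9.6311 ≈ 9.631

9.631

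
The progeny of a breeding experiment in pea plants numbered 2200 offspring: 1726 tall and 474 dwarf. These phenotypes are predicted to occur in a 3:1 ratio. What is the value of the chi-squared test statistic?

Under the 3:1 hypothesis (Σ ratio = 4, N = 2200):
  tall: 2200 × 3/4 = 1650
  dwarf: 2200 × 1/4 = 550
χ² = Σ (O − E)² / E
  tall: (1726 − 1650)² / 1650 = 3.5006
  dwarf: (474 − 550)² / 550 = 10.5018
χ² = 3.5006 + 10.5018 = 14.0024 ≈ 14.002

14.002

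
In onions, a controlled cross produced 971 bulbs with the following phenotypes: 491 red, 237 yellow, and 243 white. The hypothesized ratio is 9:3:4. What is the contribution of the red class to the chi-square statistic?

5.576

Expected counts for N = 971 under a 9:3:4 ratio (total parts = 16):
  red: 971 × 9/16 = 546.1875
  yellow: 971 × 3/16 = 182.0625
  white: 971 × 4/16 = 242.75
Contribution of red: (491 − 546.1875)² / 546.1875 = 5.5762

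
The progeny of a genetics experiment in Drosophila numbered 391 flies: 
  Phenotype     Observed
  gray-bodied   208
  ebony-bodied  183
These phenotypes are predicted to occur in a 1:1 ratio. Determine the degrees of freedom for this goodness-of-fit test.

1

A goodness-of-fit test with 2 phenotype classes has df = 2 − 1 = 1.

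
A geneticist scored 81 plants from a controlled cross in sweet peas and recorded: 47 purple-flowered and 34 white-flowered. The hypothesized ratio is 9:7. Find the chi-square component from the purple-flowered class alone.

0.045

Under the 9:7 hypothesis (Σ ratio = 16, N = 81):
  purple-flowered: 81 × 9/16 = 45.5625
  white-flowered: 81 × 7/16 = 35.4375
Contribution of purple-flowered: (47 − 45.5625)² / 45.5625 = 0.0454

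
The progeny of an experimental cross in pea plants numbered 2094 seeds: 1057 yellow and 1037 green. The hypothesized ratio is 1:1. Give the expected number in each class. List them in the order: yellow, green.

1047, 1047

Total ratio parts = 2. Expected numbers out of 2094:
  yellow: 2094 × 1/2 = 1047
  green: 2094 × 1/2 = 1047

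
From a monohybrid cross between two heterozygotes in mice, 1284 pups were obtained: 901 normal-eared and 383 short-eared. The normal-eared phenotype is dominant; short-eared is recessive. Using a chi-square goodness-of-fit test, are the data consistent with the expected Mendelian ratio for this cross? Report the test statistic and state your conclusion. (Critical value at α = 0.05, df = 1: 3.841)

For a monohybrid cross between heterozygotes with complete dominance, the expected phenotypic ratio is 3:1.
Total ratio parts = 4. Expected numbers out of 1284:
  normal-eared: 1284 × 3/4 = 963
  short-eared: 1284 × 1/4 = 321
χ² = Σ (O − E)² / E
  normal-eared: (901 − 963)² / 963 = 3.9917
  short-eared: (383 − 321)² / 321 = 11.9751
χ² = 3.9917 + 11.9751 = 15.9668 ≈ 15.967
Degrees of freedom = 2 − 1 = 1; critical value at α = 0.05 is 3.841.
Since 15.967 > 3.841, we reject the null hypothesis — the data do not fit the 3:1 ratio.

15.967; not consistent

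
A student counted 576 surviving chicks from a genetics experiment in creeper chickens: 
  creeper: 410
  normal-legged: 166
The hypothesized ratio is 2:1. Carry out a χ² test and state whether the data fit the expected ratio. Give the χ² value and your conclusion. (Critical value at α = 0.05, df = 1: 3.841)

5.281; not consistent

Under the 2:1 hypothesis (Σ ratio = 3, N = 576):
  creeper: 576 × 2/3 = 384
  normal-legged: 576 × 1/3 = 192
χ² = Σ (O − E)² / E
  creeper: (410 − 384)² / 384 = 1.7604
  normal-legged: (166 − 192)² / 192 = 3.5208
χ² = 1.7604 + 3.5208 = 5.2812 ≈ 5.281
Degrees of freedom = 2 − 1 = 1; critical value at α = 0.05 is 3.841.
Since 5.281 > 3.841, we reject the null hypothesis — the data do not fit the 2:1 ratio.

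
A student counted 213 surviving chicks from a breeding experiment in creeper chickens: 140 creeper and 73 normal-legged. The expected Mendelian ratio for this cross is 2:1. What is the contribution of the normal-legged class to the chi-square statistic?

0.056

Expected counts for N = 213 under a 2:1 ratio (total parts = 3):
  creeper: 213 × 2/3 = 142
  normal-legged: 213 × 1/3 = 71
Contribution of normal-legged: (73 − 71)² / 71 = 0.0563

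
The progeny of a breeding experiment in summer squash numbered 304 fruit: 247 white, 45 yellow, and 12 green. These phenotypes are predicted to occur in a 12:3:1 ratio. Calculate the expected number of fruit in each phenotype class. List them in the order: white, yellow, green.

228, 57, 19

Under the 12:3:1 hypothesis (Σ ratio = 16, N = 304):
  white: 304 × 12/16 = 228
  yellow: 304 × 3/16 = 57
  green: 304 × 1/16 = 19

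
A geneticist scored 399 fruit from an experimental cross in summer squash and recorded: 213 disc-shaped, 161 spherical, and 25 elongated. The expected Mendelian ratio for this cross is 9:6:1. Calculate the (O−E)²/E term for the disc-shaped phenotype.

Total ratio parts = 16. Expected numbers out of 399:
  disc-shaped: 399 × 9/16 = 224.4375
  spherical: 399 × 6/16 = 149.625
  elongated: 399 × 1/16 = 24.9375
Contribution of disc-shaped: (213 − 224.4375)² / 224.4375 = 0.5829

0.583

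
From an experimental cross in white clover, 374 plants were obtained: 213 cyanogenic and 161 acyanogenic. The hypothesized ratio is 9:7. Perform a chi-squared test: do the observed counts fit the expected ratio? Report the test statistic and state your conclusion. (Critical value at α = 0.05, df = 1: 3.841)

0.075; consistent

The 9:7 ratio has 16 parts, so with N = 374 the expected counts are:
  cyanogenic: 374 × 9/16 = 210.375
  acyanogenic: 374 × 7/16 = 163.625
χ² = Σ (O − E)² / E
  cyanogenic: (213 − 210.375)² / 210.375 = 0.0328
  acyanogenic: (161 − 163.625)² / 163.625 = 0.0421
χ² = 0.0328 + 0.0421 = 0.0749 ≈ 0.075
Degrees of freedom = 2 − 1 = 1; critical value at α = 0.05 is 3.841.
Since 0.075 < 3.841, we fail to reject the null hypothesis — the data are consistent with the 9:7 ratio.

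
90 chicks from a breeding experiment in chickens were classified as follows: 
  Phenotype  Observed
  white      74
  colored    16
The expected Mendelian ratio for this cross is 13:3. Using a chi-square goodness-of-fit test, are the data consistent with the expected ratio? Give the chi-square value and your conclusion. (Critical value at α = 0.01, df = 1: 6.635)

0.056; consistent

The 13:3 ratio has 16 parts, so with N = 90 the expected counts are:
  white: 90 × 13/16 = 73.125
  colored: 90 × 3/16 = 16.875
χ² = Σ (O − E)² / E
  white: (74 − 73.125)² / 73.125 = 0.0105
  colored: (16 − 16.875)² / 16.875 = 0.0454
χ² = 0.0105 + 0.0454 = 0.0559 ≈ 0.056
Degrees of freedom = 2 − 1 = 1; critical value at α = 0.01 is 6.635.
Since 0.056 < 6.635, we fail to reject the null hypothesis — the data are consistent with the 13:3 ratio.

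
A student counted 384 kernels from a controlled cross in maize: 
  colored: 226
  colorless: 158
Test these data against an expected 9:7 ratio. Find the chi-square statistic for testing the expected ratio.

Total ratio parts = 16. Expected numbers out of 384:
  colored: 384 × 9/16 = 216
  colorless: 384 × 7/16 = 168
χ² = Σ (O − E)² / E
  colored: (226 − 216)² / 216 = 0.4630
  colorless: (158 − 168)² / 168 = 0.5952
χ² = 0.4630 + 0.5952 = 1.0582 ≈ 1.058

1.058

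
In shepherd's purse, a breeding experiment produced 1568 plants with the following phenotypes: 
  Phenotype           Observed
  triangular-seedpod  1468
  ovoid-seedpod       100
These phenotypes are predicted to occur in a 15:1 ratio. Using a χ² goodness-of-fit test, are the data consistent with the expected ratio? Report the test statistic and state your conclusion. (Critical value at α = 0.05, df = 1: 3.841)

0.044; consistent

The 15:1 ratio has 16 parts, so with N = 1568 the expected counts are:
  triangular-seedpod: 1568 × 15/16 = 1470
  ovoid-seedpod: 1568 × 1/16 = 98
χ² = Σ (O − E)² / E
  triangular-seedpod: (1468 − 1470)² / 1470 = 0.0027
  ovoid-seedpod: (100 − 98)² / 98 = 0.0408
χ² = 0.0027 + 0.0408 = 0.0435 ≈ 0.044
Degrees of freedom = 2 − 1 = 1; critical value at α = 0.05 is 3.841.
Since 0.044 < 3.841, we fail to reject the null hypothesis — the data are consistent with the 15:1 ratio.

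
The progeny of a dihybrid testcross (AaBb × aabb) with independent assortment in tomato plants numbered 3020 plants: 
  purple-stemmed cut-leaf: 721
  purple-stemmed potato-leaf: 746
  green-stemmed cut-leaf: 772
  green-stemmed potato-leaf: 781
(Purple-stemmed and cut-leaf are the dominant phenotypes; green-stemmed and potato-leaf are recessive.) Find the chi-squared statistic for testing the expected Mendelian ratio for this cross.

2.917

A dihybrid testcross with independent assortment gives a 1:1:1:1 ratio.
Expected counts for N = 3020 under a 1:1:1:1 ratio (total parts = 4):
  purple-stemmed cut-leaf: 3020 × 1/4 = 755
  purple-stemmed potato-leaf: 3020 × 1/4 = 755
  green-stemmed cut-leaf: 3020 × 1/4 = 755
  green-stemmed potato-leaf: 3020 × 1/4 = 755
χ² = Σ (O − E)² / E
  purple-stemmed cut-leaf: (721 − 755)² / 755 = 1.5311
  purple-stemmed potato-leaf: (746 − 755)² / 755 = 0.1073
  green-stemmed cut-leaf: (772 − 755)² / 755 = 0.3828
  green-stemmed potato-leaf: (781 − 755)² / 755 = 0.8954
χ² = 1.5311 + 0.1073 + 0.3828 + 0.8954 = 2.9166 ≈ 2.917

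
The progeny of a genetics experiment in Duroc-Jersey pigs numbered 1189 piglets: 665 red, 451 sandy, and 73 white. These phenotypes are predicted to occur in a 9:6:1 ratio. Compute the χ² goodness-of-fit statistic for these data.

Total ratio parts = 16. Expected numbers out of 1189:
  red: 1189 × 9/16 = 668.8125
  sandy: 1189 × 6/16 = 445.875
  white: 1189 × 1/16 = 74.3125
χ² = Σ (O − E)² / E
  red: (665 − 668.8125)² / 668.8125 = 0.0217
  sandy: (451 − 445.875)² / 445.875 = 0.0589
  white: (73 − 74.3125)² / 74.3125 = 0.0232
χ² = 0.0217 + 0.0589 + 0.0232 = 0.1038 ≈ 0.104

0.104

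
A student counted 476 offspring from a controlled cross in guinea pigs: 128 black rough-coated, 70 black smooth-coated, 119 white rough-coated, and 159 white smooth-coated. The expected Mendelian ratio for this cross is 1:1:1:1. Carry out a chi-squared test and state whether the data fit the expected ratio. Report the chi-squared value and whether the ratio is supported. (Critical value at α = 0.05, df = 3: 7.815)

Under the 1:1:1:1 hypothesis (Σ ratio = 4, N = 476):
  black rough-coated: 476 × 1/4 = 119
  black smooth-coated: 476 × 1/4 = 119
  white rough-coated: 476 × 1/4 = 119
  white smooth-coated: 476 × 1/4 = 119
χ² = Σ (O − E)² / E
  black rough-coated: (128 − 119)² / 119 = 0.6807
  black smooth-coated: (70 − 119)² / 119 = 20.1765
  white rough-coated: (119 − 119)² / 119 = 0.0000
  white smooth-coated: (159 − 119)² / 119 = 13.4454
χ² = 0.6807 + 20.1765 + 0.0000 + 13.4454 = 34.3026 ≈ 34.303
Degrees of freedom = 4 − 1 = 3; critical value at α = 0.05 is 7.815.
Since 34.303 > 7.815, we reject the null hypothesis — the data do not fit the 1:1:1:1 ratio.

34.303; not consistent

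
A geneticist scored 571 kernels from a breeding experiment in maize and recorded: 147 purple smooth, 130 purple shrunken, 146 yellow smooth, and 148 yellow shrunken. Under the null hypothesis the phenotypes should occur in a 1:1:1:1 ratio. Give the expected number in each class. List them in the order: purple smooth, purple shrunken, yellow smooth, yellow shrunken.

142.75, 142.75, 142.75, 142.75

Under the 1:1:1:1 hypothesis (Σ ratio = 4, N = 571):
  purple smooth: 571 × 1/4 = 142.75
  purple shrunken: 571 × 1/4 = 142.75
  yellow smooth: 571 × 1/4 = 142.75
  yellow shrunken: 571 × 1/4 = 142.75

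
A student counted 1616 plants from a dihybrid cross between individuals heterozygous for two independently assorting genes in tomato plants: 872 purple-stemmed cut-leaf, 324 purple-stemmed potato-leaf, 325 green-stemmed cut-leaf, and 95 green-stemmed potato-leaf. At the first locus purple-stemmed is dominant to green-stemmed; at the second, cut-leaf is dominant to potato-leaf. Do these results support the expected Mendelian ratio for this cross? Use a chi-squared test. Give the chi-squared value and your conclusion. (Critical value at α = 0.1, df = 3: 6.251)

A dihybrid F₂ with independent assortment and complete dominance at both loci gives a 9:3:3:1 phenotypic ratio.
Total ratio parts = 16. Expected numbers out of 1616:
  purple-stemmed cut-leaf: 1616 × 9/16 = 909
  purple-stemmed potato-leaf: 1616 × 3/16 = 303
  green-stemmed cut-leaf: 1616 × 3/16 = 303
  green-stemmed potato-leaf: 1616 × 1/16 = 101
χ² = Σ (O − E)² / E
  purple-stemmed cut-leaf: (872 − 909)² / 909 = 1.5061
  purple-stemmed potato-leaf: (324 − 303)² / 303 = 1.4554
  green-stemmed cut-leaf: (325 − 303)² / 303 = 1.5974
  green-stemmed potato-leaf: (95 − 101)² / 101 = 0.3564
χ² = 1.5061 + 1.4554 + 1.5974 + 0.3564 = 4.9153 ≈ 4.915
Degrees of freedom = 4 − 1 = 3; critical value at α = 0.1 is 6.251.
Since 4.915 < 6.251, we fail to reject the null hypothesis — the data are consistent with the 9:3:3:1 ratio.

4.915; consistent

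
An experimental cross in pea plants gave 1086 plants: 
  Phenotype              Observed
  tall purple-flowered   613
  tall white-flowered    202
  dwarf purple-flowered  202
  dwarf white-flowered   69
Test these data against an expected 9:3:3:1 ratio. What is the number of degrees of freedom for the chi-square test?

A goodness-of-fit test with 4 phenotype classes has df = 4 − 1 = 3.

3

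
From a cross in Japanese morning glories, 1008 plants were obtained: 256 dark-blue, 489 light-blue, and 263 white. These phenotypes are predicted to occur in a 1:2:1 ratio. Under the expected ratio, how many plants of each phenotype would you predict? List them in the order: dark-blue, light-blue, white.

252, 504, 252

Expected counts for N = 1008 under a 1:2:1 ratio (total parts = 4):
  dark-blue: 1008 × 1/4 = 252
  light-blue: 1008 × 2/4 = 504
  white: 1008 × 1/4 = 252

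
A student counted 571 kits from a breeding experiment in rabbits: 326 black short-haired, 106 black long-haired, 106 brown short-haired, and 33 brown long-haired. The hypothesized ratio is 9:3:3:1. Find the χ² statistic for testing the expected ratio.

Total ratio parts = 16. Expected numbers out of 571:
  black short-haired: 571 × 9/16 = 321.1875
  black long-haired: 571 × 3/16 = 107.0625
  brown short-haired: 571 × 3/16 = 107.0625
  brown long-haired: 571 × 1/16 = 35.6875
χ² = Σ (O − E)² / E
  black short-haired: (326 − 321.1875)² / 321.1875 = 0.0721
  black long-haired: (106 − 107.0625)² / 107.0625 = 0.0105
  brown short-haired: (106 − 107.0625)² / 107.0625 = 0.0105
  brown long-haired: (33 − 35.6875)² / 35.6875 = 0.2024
χ² = 0.0721 + 0.0105 + 0.0105 + 0.2024 = 0.2955 ≈ 0.296

0.296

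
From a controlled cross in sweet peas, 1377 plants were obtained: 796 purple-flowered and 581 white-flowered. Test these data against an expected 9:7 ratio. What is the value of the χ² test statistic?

1.356

Under the 9:7 hypothesis (Σ ratio = 16, N = 1377):
  purple-flowered: 1377 × 9/16 = 774.5625
  white-flowered: 1377 × 7/16 = 602.4375
χ² = Σ (O − E)² / E
  purple-flowered: (796 − 774.5625)² / 774.5625 = 0.5933
  white-flowered: (581 − 602.4375)² / 602.4375 = 0.7628
χ² = 0.5933 + 0.7628 = 1.3561 ≈ 1.356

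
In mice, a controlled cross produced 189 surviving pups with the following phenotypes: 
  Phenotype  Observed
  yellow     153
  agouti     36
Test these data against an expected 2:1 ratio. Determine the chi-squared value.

The 2:1 ratio has 3 parts, so with N = 189 the expected counts are:
  yellow: 189 × 2/3 = 126
  agouti: 189 × 1/3 = 63
χ² = Σ (O − E)² / E
  yellow: (153 − 126)² / 126 = 5.7857
  agouti: (36 − 63)² / 63 = 11.5714
χ² = 5.7857 + 11.5714 = 17.3571 ≈ 17.357

17.357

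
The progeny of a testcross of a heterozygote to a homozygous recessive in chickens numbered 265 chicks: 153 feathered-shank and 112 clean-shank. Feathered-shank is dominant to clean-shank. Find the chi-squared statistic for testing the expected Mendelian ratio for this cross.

6.343

A testcross of a heterozygote (Aa × aa) gives a 1:1 phenotypic ratio.
Under the 1:1 hypothesis (Σ ratio = 2, N = 265):
  feathered-shank: 265 × 1/2 = 132.5
  clean-shank: 265 × 1/2 = 132.5
χ² = Σ (O − E)² / E
  feathered-shank: (153 − 132.5)² / 132.5 = 3.1717
  clean-shank: (112 − 132.5)² / 132.5 = 3.1717
χ² = 3.1717 + 3.1717 = 6.3434 ≈ 6.343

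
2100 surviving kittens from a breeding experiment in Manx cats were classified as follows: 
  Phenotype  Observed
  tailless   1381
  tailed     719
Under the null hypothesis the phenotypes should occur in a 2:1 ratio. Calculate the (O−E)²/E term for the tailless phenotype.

The 2:1 ratio has 3 parts, so with N = 2100 the expected counts are:
  tailless: 2100 × 2/3 = 1400
  tailed: 2100 × 1/3 = 700
Contribution of tailless: (1381 − 1400)² / 1400 = 0.2579

0.258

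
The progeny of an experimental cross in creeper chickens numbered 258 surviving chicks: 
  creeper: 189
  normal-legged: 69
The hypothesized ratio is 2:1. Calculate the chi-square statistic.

Expected counts for N = 258 under a 2:1 ratio (total parts = 3):
  creeper: 258 × 2/3 = 172
  normal-legged: 258 × 1/3 = 86
χ² = Σ (O − E)² / E
  creeper: (189 − 172)² / 172 = 1.6802
  normal-legged: (69 − 86)² / 86 = 3.3605
χ² = 1.6802 + 3.3605 = 5.0407 ≈ 5.041

5.041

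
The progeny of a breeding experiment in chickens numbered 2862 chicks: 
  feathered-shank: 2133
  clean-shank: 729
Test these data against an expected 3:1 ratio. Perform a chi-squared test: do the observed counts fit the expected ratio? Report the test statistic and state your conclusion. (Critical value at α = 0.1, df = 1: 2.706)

The 3:1 ratio has 4 parts, so with N = 2862 the expected counts are:
  feathered-shank: 2862 × 3/4 = 2146.5
  clean-shank: 2862 × 1/4 = 715.5
χ² = Σ (O − E)² / E
  feathered-shank: (2133 − 2146.5)² / 2146.5 = 0.0849
  clean-shank: (729 − 715.5)² / 715.5 = 0.2547
χ² = 0.0849 + 0.2547 = 0.3396 ≈ 0.340
Degrees of freedom = 2 − 1 = 1; critical value at α = 0.1 is 2.706.
Since 0.340 < 2.706, we fail to reject the null hypothesis — the data are consistent with the 3:1 ratio.

0.340; consistent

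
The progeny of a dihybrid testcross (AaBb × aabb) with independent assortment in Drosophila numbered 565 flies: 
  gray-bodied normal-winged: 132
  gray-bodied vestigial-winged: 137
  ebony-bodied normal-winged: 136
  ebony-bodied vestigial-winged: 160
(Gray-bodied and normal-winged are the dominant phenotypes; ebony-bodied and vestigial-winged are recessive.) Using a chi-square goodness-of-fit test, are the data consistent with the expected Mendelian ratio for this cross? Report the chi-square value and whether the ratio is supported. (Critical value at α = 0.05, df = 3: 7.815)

A dihybrid testcross with independent assortment gives a 1:1:1:1 ratio.
The 1:1:1:1 ratio has 4 parts, so with N = 565 the expected counts are:
  gray-bodied normal-winged: 565 × 1/4 = 141.25
  gray-bodied vestigial-winged: 565 × 1/4 = 141.25
  ebony-bodied normal-winged: 565 × 1/4 = 141.25
  ebony-bodied vestigial-winged: 565 × 1/4 = 141.25
χ² = Σ (O − E)² / E
  gray-bodied normal-winged: (132 − 141.25)² / 141.25 = 0.6058
  gray-bodied vestigial-winged: (137 − 141.25)² / 141.25 = 0.1279
  ebony-bodied normal-winged: (136 − 141.25)² / 141.25 = 0.1951
  ebony-bodied vestigial-winged: (160 − 141.25)² / 141.25 = 2.4889
χ² = 0.6058 + 0.1279 + 0.1951 + 2.4889 = 3.4177 ≈ 3.418
Degrees of freedom = 4 − 1 = 3; critical value at α = 0.05 is 7.815.
Since 3.418 < 7.815, we fail to reject the null hypothesis — the data are consistent with the 1:1:1:1 ratio.

3.418; consistent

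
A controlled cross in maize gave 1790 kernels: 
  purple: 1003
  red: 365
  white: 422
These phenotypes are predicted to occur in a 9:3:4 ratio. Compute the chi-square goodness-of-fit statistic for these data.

4.039

Total ratio parts = 16. Expected numbers out of 1790:
  purple: 1790 × 9/16 = 1006.875
  red: 1790 × 3/16 = 335.625
  white: 1790 × 4/16 = 447.5
χ² = Σ (O − E)² / E
  purple: (1003 − 1006.875)² / 1006.875 = 0.0149
  red: (365 − 335.625)² / 335.625 = 2.5710
  white: (422 − 447.5)² / 447.5 = 1.4531
χ² = 0.0149 + 2.5710 + 1.4531 = 4.039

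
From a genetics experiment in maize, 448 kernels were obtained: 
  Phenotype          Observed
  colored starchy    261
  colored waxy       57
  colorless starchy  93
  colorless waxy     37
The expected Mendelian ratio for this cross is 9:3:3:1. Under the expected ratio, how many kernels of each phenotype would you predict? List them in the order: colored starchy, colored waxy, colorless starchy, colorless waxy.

Total ratio parts = 16. Expected numbers out of 448:
  colored starchy: 448 × 9/16 = 252
  colored waxy: 448 × 3/16 = 84
  colorless starchy: 448 × 3/16 = 84
  colorless waxy: 448 × 1/16 = 28

252, 84, 84, 28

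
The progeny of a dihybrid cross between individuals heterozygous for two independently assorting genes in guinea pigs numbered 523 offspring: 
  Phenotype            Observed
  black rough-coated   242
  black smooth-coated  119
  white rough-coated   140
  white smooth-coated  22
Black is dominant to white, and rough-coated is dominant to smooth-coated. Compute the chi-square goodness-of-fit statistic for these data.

A dihybrid F₂ with independent assortment and complete dominance at both loci gives a 9:3:3:1 phenotypic ratio.
The 9:3:3:1 ratio has 16 parts, so with N = 523 the expected counts are:
  black rough-coated: 523 × 9/16 = 294.1875
  black smooth-coated: 523 × 3/16 = 98.0625
  white rough-coated: 523 × 3/16 = 98.0625
  white smooth-coated: 523 × 1/16 = 32.6875
χ² = Σ (O − E)² / E
  black rough-coated: (242 − 294.1875)² / 294.1875 = 9.2578
  black smooth-coated: (119 − 98.0625)² / 98.0625 = 4.4704
  white rough-coated: (140 − 98.0625)² / 98.0625 = 17.9350
  white smooth-coated: (22 − 32.6875)² / 32.6875 = 3.4944
χ² = 9.2578 + 4.4704 + 17.9350 + 3.4944 = 35.1576 ≈ 35.158

35.158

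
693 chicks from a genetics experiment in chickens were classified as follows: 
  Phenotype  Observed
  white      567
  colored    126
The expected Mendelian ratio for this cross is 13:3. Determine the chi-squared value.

Under the 13:3 hypothesis (Σ ratio = 16, N = 693):
  white: 693 × 13/16 = 563.0625
  colored: 693 × 3/16 = 129.9375
χ² = Σ (O − E)² / E
  white: (567 − 563.0625)² / 563.0625 = 0.0275
  colored: (126 − 129.9375)² / 129.9375 = 0.1193
χ² = 0.0275 + 0.1193 = 0.1468 ≈ 0.147

0.147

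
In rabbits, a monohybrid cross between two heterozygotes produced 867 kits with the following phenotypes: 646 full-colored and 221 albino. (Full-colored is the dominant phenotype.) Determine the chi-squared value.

0.111

For a monohybrid cross between heterozygotes with complete dominance, the expected phenotypic ratio is 3:1.
Expected counts for N = 867 under a 3:1 ratio (total parts = 4):
  full-colored: 867 × 3/4 = 650.25
  albino: 867 × 1/4 = 216.75
χ² = Σ (O − E)² / E
  full-colored: (646 − 650.25)² / 650.25 = 0.0278
  albino: (221 − 216.75)² / 216.75 = 0.0833
χ² = 0.0278 + 0.0833 = 0.1111 ≈ 0.111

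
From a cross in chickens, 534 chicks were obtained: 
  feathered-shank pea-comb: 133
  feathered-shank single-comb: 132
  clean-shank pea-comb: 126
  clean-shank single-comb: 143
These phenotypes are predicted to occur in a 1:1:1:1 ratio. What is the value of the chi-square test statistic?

1.116

Under the 1:1:1:1 hypothesis (Σ ratio = 4, N = 534):
  feathered-shank pea-comb: 534 × 1/4 = 133.5
  feathered-shank single-comb: 534 × 1/4 = 133.5
  clean-shank pea-comb: 534 × 1/4 = 133.5
  clean-shank single-comb: 534 × 1/4 = 133.5
χ² = Σ (O − E)² / E
  feathered-shank pea-comb: (133 − 133.5)² / 133.5 = 0.0019
  feathered-shank single-comb: (132 − 133.5)² / 133.5 = 0.0169
  clean-shank pea-comb: (126 − 133.5)² / 133.5 = 0.4213
  clean-shank single-comb: (143 − 133.5)² / 133.5 = 0.6760
χ² = 0.0019 + 0.0169 + 0.4213 + 0.6760 = 1.1161 ≈ 1.116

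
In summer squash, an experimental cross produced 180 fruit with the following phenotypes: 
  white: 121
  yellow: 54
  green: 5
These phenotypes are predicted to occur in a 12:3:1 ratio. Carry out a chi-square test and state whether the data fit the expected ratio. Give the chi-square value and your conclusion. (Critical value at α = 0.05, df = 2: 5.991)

17.074; not consistent

Under the 12:3:1 hypothesis (Σ ratio = 16, N = 180):
  white: 180 × 12/16 = 135
  yellow: 180 × 3/16 = 33.75
  green: 180 × 1/16 = 11.25
χ² = Σ (O − E)² / E
  white: (121 − 135)² / 135 = 1.4519
  yellow: (54 − 33.75)² / 33.75 = 12.1500
  green: (5 − 11.25)² / 11.25 = 3.4722
χ² = 1.4519 + 12.1500 + 3.4722 = 17.0741 ≈ 17.074
Degrees of freedom = 3 − 1 = 2; critical value at α = 0.05 is 5.991.
Since 17.074 > 5.991, we reject the null hypothesis — the data do not fit the 12:3:1 ratio.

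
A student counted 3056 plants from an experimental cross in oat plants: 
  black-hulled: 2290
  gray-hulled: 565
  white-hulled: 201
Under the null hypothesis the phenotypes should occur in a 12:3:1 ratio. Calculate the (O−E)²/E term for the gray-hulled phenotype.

0.112

Expected counts for N = 3056 under a 12:3:1 ratio (total parts = 16):
  black-hulled: 3056 × 12/16 = 2292
  gray-hulled: 3056 × 3/16 = 573
  white-hulled: 3056 × 1/16 = 191
Contribution of gray-hulled: (565 − 573)² / 573 = 0.1117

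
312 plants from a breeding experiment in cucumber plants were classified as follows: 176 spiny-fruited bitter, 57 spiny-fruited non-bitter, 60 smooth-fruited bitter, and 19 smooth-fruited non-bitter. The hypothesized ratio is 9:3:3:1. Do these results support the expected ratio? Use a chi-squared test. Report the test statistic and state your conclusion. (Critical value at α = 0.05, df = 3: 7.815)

Total ratio parts = 16. Expected numbers out of 312:
  spiny-fruited bitter: 312 × 9/16 = 175.5
  spiny-fruited non-bitter: 312 × 3/16 = 58.5
  smooth-fruited bitter: 312 × 3/16 = 58.5
  smooth-fruited non-bitter: 312 × 1/16 = 19.5
χ² = Σ (O − E)² / E
  spiny-fruited bitter: (176 − 175.5)² / 175.5 = 0.0014
  spiny-fruited non-bitter: (57 − 58.5)² / 58.5 = 0.0385
  smooth-fruited bitter: (60 − 58.5)² / 58.5 = 0.0385
  smooth-fruited non-bitter: (19 − 19.5)² / 19.5 = 0.0128
χ² = 0.0014 + 0.0385 + 0.0385 + 0.0128 = 0.0912 ≈ 0.091
Degrees of freedom = 4 − 1 = 3; critical value at α = 0.05 is 7.815.
Since 0.091 < 7.815, we fail to reject the null hypothesis — the data are consistent with the 9:3:3:1 ratio.

0.091; consistent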